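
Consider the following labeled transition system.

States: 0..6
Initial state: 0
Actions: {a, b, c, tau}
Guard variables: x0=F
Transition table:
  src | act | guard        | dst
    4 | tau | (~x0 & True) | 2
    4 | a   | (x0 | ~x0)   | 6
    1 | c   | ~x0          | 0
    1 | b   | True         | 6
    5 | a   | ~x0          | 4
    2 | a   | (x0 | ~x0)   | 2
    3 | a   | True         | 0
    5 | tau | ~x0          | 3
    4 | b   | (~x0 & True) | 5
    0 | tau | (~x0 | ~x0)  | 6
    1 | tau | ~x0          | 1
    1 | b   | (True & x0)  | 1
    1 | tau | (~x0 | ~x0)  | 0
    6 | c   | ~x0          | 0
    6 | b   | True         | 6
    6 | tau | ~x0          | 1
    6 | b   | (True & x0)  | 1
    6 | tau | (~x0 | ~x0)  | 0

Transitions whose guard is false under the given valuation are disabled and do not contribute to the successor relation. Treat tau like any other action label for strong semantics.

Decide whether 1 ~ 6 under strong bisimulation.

Answer: BISIMILAR

Analysis:
Refine partition for ~:
  P[0] = {{0,1,2,3,4,5,6}}
  P[1] = {{0},{1,6},{2,3},{4},{5}}
  P[2] = {{0},{1,6},{2},{3},{4},{5}}
stable after 3 split(s): 6 block(s)
[1]={1,6}  [6]={1,6}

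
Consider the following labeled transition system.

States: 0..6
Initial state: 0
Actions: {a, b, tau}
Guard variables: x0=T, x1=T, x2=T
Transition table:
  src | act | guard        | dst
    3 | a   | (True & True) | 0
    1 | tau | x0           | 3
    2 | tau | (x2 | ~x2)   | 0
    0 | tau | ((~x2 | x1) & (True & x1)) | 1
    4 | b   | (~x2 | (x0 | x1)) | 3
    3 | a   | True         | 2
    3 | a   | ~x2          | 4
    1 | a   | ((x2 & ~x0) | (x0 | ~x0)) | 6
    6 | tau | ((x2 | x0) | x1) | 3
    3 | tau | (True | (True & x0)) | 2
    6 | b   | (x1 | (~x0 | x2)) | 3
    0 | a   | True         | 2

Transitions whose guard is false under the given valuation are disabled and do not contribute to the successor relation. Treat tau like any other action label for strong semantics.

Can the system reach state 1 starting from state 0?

Guard filter leaves 11 enabled edge(s).
depth 0: {0}
depth 1: {1,2}  total {0,1,2}
depth 2: {3,6}  total {0,1,2,3,6}
R = {0,1,2,3,6}
Path to 1: tau

Answer: REACHABLE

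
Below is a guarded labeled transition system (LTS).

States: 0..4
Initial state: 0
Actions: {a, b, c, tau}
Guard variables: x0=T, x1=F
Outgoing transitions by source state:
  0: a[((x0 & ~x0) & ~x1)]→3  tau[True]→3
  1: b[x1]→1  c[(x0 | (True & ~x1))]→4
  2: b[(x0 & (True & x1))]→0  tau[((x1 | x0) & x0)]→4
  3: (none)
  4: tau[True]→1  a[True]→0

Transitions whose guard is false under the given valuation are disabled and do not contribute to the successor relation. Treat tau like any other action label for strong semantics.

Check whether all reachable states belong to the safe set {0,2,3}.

Answer: INVARIANT HOLDS

Trace:
Inv-set: {0,2,3}
R = {0,3}
  0: safe
  3: safe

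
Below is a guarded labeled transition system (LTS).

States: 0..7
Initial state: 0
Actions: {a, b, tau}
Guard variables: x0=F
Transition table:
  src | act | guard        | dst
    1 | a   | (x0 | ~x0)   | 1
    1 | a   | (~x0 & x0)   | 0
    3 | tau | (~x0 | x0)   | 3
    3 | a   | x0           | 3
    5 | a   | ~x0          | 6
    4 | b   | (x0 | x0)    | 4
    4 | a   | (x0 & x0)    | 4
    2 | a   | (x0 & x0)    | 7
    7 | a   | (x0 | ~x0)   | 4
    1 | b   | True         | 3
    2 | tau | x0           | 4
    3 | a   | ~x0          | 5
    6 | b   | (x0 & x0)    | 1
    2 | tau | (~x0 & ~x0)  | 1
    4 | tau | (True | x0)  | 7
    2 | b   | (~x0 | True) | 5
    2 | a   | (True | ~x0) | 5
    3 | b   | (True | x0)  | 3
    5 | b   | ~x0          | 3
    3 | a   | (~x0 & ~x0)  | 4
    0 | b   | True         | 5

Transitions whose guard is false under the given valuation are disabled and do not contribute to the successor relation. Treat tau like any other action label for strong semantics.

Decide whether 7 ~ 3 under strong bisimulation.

Answer: NOT BISIMILAR

Trace:
Bisimulation quotient by refinement:
  P[0] = {{0,1,2,3,4,5,6,7}}
  P[1] = {{0},{1,5},{2,3},{4},{6},{7}}
  P[2] = {{0},{1},{2},{3},{4},{5},{6},{7}}
stable after 3 split(s): 8 block(s)
[7]={7}  [3]={3}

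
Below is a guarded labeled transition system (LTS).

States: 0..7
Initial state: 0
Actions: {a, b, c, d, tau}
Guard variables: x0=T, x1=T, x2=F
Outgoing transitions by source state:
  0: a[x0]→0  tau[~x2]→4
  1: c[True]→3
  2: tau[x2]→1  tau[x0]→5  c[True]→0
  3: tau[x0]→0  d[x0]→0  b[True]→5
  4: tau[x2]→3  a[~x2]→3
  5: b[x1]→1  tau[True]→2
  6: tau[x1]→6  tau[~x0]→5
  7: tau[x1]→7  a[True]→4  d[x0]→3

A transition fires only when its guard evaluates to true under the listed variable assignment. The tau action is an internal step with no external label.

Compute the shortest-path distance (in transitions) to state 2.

Layered search for 2:
  depth 0: {0}
  depth 1: {4}
  depth 2: {3}
  depth 3: {5}
  depth 4: {1,2}
depth(2)=4, e.g. tau·a·b·tau

Answer: 4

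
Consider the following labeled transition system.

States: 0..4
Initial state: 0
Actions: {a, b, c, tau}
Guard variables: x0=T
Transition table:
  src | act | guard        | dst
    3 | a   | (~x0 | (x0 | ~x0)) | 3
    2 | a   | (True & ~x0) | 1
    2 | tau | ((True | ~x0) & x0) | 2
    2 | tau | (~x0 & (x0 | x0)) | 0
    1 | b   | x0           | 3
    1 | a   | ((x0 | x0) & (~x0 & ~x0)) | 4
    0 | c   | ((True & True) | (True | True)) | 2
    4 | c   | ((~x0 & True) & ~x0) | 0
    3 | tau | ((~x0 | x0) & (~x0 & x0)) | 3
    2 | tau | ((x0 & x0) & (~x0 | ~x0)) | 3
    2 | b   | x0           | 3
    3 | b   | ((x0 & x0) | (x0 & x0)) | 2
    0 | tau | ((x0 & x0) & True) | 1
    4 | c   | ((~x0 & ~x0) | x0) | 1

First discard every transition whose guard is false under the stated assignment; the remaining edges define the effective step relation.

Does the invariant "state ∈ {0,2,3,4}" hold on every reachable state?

Answer: INVARIANT VIOLATED at state 1

Working:
Allowed set {0,2,3,4}
Reach set: {0,1,2,3}
  0: ✓
  1: VIOLATES
  2: ✓
  3: ✓
counterexample path to 1: tau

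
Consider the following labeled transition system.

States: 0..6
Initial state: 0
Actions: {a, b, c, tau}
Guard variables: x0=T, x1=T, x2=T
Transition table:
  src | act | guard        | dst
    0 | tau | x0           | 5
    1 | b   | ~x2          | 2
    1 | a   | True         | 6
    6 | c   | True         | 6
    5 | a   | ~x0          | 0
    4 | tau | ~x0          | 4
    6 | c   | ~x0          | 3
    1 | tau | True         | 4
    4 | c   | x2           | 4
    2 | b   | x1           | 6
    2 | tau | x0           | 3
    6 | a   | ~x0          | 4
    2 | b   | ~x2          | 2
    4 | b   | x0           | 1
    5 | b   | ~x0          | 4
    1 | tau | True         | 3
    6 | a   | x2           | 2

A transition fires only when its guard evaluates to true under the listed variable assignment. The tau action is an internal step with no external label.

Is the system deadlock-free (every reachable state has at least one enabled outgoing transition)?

R = {0,5}
  0: tau→5  [1 out]
  5: ∅  [STUCK]
Path to 5: tau

Answer: DEADLOCK at state 5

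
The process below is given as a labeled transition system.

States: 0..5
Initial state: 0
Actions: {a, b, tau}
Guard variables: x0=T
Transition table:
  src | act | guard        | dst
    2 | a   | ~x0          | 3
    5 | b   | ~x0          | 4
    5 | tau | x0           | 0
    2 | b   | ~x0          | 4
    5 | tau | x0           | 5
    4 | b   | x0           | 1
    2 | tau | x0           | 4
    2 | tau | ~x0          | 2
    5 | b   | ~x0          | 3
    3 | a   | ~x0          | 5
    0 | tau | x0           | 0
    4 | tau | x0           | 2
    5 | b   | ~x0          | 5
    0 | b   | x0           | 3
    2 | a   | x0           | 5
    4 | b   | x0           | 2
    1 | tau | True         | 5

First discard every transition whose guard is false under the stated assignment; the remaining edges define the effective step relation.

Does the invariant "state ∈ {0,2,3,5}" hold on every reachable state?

Safe = {0,2,3,5}
R = {0,3}
  0: ✓
  3: ✓

Answer: INVARIANT HOLDS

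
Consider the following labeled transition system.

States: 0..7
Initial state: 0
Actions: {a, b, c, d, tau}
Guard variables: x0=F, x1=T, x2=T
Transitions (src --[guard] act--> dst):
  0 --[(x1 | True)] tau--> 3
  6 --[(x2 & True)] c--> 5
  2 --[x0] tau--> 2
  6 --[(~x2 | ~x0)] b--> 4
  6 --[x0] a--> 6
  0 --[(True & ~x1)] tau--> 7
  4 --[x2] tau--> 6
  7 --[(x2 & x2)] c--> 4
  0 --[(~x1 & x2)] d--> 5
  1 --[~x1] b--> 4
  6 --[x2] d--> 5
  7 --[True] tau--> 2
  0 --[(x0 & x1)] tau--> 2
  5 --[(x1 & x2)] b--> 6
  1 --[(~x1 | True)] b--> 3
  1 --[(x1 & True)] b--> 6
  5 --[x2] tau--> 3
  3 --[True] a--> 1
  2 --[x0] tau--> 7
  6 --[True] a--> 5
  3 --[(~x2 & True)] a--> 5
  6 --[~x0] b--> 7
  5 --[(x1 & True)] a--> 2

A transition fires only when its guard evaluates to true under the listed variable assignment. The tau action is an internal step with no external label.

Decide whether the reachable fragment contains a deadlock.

Answer: DEADLOCK at state 2

Working:
R = {0,1,2,3,4,5,6,7}
  0: tau→3  [1 exit(s)]
  1: b→3  b→6  [2 exit(s)]
  2: ∅  [deadlock]
  3: a→1  [1 exit(s)]
  4: tau→6  [1 exit(s)]
  5: a→2  b→6  tau→3  [3 exit(s)]
  6: a→5  b→4  b→7  c→5  d→5  [5 exit(s)]
  7: c→4  tau→2  [2 exit(s)]
witness 2: tau·a·b·c·a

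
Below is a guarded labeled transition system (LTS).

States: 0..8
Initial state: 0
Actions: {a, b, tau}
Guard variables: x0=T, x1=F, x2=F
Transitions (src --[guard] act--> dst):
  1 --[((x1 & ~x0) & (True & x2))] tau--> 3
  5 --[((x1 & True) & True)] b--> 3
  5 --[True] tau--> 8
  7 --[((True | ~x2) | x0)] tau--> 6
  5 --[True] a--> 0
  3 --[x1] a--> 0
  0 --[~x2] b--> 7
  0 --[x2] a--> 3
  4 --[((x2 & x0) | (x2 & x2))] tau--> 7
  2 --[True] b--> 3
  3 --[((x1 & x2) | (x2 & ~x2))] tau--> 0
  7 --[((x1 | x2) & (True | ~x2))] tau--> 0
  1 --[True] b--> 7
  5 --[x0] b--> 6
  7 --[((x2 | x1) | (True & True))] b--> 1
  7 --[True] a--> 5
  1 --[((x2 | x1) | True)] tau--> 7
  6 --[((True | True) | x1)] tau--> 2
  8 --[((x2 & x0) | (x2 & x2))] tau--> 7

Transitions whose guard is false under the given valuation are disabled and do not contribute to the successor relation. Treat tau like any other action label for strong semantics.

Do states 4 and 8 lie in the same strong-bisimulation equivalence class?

Answer: BISIMILAR

Analysis:
Bisimulation quotient by refinement:
  round 0: {{0,1,2,3,4,5,6,7,8}}
  round 1: {{0,2},{1},{3,4,8},{5,7},{6}}
  round 2: {{0},{1},{2},{3,4,8},{5},{6},{7}}
stable after 3 split(s): 7 block(s)
4∈{3,4,8}, 8∈{3,4,8}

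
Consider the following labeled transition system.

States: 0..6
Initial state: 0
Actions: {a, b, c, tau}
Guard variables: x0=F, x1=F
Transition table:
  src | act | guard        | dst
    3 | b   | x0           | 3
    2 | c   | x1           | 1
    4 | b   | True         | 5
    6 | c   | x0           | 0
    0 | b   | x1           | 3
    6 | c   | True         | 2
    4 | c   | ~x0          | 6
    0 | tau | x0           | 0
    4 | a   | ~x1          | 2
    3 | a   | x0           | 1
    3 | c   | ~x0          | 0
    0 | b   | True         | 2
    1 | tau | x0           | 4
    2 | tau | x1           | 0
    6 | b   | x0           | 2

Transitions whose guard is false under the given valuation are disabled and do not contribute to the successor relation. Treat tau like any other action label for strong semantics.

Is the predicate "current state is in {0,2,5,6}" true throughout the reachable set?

Answer: INVARIANT HOLDS

Trace:
Safe = {0,2,5,6}
R = {0,2}
  0: ✓
  2: ✓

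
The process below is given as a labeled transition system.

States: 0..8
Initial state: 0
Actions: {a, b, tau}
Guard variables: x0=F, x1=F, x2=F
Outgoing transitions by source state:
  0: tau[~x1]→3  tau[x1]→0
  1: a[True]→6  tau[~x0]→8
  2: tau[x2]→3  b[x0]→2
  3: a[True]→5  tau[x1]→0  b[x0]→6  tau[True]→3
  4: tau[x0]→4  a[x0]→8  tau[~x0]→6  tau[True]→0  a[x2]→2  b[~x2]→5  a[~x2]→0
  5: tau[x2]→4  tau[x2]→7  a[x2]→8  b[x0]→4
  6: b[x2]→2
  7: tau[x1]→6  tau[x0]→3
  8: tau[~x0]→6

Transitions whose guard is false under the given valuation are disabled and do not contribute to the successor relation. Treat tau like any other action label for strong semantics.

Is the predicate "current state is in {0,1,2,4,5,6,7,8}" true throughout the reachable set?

Inv-set: {0,1,2,4,5,6,7,8}
R = {0,3,5}
  0: ✓
  3: ✗ unsafe
  5: ✓
reach 3 via tau — violates

Answer: INVARIANT VIOLATED at state 3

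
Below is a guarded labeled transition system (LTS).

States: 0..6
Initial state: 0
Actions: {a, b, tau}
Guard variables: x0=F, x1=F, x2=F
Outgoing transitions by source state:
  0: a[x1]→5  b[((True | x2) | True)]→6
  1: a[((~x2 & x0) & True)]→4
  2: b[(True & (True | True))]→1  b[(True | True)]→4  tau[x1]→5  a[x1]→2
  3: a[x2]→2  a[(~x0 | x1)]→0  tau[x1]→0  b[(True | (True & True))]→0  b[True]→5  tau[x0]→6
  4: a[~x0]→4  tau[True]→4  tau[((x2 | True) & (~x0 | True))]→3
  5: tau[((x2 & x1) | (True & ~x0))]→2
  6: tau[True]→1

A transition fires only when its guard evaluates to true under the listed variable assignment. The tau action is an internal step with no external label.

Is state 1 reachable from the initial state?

Answer: REACHABLE

Working:
Guard filter leaves 11 enabled edge(s).
depth 0: {0}
depth 1: {6}  cumulative {0,6}
depth 2: {1}  cumulative {0,1,6}
R = {0,1,6}
witness 1: b·tau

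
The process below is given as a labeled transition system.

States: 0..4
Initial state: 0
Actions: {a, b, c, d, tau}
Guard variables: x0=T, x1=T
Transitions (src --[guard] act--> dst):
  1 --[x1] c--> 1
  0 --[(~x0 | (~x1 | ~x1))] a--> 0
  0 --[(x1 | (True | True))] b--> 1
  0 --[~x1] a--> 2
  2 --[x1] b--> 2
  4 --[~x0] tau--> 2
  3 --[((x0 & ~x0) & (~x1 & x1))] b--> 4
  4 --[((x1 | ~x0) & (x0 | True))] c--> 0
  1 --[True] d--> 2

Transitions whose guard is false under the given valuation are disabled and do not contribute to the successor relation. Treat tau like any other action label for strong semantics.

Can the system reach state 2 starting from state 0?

Answer: REACHABLE

Analysis:
Guard filter leaves 5 enabled edge(s).
depth 0: {0}
depth 1: {1}  now seen {0,1}
depth 2: {2}  now seen {0,1,2}
Reachable = {0,1,2}
witness 2: b·d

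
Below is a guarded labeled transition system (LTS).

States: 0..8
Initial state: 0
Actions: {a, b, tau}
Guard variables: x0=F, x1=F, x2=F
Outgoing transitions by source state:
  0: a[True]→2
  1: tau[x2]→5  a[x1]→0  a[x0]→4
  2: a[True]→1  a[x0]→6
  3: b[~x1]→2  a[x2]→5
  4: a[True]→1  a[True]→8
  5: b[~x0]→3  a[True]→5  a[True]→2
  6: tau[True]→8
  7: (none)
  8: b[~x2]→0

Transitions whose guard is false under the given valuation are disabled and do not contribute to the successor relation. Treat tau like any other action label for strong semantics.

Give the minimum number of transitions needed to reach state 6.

BFS to 6:
  L0 = {0}
  L1 = {2}
  L2 = {1}
6 never appears.

Answer: UNREACHABLE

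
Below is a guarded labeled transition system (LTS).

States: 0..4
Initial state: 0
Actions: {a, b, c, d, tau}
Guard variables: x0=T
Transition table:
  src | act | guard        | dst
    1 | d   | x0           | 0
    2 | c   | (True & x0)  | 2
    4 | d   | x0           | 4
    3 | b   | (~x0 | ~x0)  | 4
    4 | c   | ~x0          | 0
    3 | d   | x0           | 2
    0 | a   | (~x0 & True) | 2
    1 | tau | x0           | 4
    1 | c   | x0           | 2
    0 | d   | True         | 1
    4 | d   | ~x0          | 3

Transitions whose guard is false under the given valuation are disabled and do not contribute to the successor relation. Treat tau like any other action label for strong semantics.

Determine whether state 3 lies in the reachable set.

Guard filter leaves 7 enabled edge(s).
depth 0: {0}
depth 1: {1}  now seen {0,1}
depth 2: {2,4}  now seen {0,1,2,4}
Reach set: {0,1,2,4}

Answer: UNREACHABLE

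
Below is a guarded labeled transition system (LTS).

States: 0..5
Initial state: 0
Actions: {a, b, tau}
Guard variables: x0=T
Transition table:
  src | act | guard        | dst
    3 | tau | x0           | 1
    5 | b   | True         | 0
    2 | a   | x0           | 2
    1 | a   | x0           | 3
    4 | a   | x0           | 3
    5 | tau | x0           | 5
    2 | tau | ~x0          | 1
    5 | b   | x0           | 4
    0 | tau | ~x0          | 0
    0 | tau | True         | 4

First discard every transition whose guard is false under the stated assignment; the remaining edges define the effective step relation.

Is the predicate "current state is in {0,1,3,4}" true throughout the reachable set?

Allowed set {0,1,3,4}
Reachable = {0,1,3,4}
  0: safe
  1: safe
  3: safe
  4: safe

Answer: INVARIANT HOLDS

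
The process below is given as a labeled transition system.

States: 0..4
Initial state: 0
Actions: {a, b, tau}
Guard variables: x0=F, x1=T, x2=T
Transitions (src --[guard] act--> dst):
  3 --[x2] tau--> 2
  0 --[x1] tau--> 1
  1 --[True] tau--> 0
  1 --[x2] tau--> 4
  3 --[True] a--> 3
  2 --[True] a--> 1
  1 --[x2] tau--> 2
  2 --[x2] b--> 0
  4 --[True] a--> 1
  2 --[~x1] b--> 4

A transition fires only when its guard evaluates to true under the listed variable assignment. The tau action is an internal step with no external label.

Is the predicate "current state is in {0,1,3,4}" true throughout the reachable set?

Inv-set: {0,1,3,4}
Reachable = {0,1,2,4}
  0: safe
  1: safe
  2: outside
  4: safe
reach 2 via tau·tau — violates

Answer: INVARIANT VIOLATED at state 2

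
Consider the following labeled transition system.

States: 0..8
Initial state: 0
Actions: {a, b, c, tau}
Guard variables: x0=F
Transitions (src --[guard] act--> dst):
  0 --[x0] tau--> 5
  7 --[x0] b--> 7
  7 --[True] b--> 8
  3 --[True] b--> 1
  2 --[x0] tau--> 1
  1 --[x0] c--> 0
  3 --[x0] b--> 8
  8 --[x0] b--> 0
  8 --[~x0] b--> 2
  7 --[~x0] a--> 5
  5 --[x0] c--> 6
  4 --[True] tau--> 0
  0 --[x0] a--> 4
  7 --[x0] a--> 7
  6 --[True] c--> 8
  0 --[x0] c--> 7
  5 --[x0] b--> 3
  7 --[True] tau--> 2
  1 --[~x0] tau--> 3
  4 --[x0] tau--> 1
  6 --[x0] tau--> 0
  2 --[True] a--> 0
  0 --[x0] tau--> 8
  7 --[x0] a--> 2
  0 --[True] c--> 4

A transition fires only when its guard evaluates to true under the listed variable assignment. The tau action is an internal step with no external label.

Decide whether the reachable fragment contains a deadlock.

R = {0,4}
  0: c→4  [deg 1]
  4: tau→0  [deg 1]

Answer: DEADLOCK-FREE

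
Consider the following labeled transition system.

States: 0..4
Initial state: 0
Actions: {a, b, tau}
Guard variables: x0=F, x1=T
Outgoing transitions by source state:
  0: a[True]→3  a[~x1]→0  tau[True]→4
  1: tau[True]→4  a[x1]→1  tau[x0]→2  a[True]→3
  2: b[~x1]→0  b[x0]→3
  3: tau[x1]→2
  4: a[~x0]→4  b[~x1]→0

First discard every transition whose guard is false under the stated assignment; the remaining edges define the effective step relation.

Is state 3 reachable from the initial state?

7 transition(s) survive guard evaluation.
Layer 0: {0}
Layer 1: {3,4}  now seen {0,3,4}
Layer 2: {2}  now seen {0,2,3,4}
Reach set: {0,2,3,4}
witness 3: a

Answer: REACHABLE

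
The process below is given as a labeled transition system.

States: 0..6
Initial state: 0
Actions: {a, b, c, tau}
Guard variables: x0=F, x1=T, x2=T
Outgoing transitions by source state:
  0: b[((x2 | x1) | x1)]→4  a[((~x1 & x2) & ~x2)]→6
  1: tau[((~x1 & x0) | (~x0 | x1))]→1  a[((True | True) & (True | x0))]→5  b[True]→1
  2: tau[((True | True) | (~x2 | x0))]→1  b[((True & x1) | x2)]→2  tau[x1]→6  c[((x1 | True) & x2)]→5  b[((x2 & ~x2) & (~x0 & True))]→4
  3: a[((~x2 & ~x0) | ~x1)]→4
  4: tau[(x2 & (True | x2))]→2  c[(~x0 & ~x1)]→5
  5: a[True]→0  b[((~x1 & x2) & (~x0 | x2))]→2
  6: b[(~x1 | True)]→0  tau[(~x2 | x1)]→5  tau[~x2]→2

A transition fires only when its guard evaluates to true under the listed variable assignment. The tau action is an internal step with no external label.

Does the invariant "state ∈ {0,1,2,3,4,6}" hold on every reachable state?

Safe = {0,1,2,3,4,6}
Reachable = {0,1,2,4,5,6}
  0: safe
  1: safe
  2: safe
  4: safe
  5: outside
  6: safe
reach 5 via b·tau·c — violates

Answer: INVARIANT VIOLATED at state 5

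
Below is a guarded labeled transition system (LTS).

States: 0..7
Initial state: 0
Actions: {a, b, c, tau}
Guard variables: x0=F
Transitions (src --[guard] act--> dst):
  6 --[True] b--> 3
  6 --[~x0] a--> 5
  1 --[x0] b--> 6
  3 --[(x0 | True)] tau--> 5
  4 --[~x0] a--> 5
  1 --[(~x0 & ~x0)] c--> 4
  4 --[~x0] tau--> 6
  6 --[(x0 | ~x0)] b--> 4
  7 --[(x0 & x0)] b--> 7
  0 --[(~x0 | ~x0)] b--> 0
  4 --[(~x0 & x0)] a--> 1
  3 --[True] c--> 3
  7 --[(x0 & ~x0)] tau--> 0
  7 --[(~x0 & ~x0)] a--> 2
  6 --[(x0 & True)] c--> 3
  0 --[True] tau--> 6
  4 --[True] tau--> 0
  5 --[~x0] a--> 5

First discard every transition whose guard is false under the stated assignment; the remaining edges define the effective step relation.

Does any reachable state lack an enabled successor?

Reachable = {0,3,4,5,6}
  0: b→0  tau→6  [2 exit(s)]
  3: c→3  tau→5  [2 exit(s)]
  4: a→5  tau→0  tau→6  [3 exit(s)]
  5: a→5  [1 exit(s)]
  6: a→5  b→3  b→4  [3 exit(s)]

Answer: DEADLOCK-FREE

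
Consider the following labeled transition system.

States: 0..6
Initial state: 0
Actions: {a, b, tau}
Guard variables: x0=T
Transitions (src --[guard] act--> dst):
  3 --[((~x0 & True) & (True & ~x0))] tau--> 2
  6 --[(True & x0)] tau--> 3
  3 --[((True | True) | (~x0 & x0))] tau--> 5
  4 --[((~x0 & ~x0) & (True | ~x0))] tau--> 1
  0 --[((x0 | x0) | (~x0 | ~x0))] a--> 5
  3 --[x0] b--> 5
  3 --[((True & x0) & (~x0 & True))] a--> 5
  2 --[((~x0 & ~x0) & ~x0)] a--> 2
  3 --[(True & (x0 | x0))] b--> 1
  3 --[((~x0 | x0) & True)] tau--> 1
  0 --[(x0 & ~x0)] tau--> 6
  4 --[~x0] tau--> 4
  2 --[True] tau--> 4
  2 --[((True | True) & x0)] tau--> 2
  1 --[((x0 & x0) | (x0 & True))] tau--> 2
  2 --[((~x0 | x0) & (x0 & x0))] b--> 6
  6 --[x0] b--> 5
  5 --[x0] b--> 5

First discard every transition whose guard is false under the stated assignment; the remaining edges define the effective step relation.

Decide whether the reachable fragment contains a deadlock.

R = {0,5}
  0: a→5  [1 out]
  5: b→5  [1 out]

Answer: DEADLOCK-FREE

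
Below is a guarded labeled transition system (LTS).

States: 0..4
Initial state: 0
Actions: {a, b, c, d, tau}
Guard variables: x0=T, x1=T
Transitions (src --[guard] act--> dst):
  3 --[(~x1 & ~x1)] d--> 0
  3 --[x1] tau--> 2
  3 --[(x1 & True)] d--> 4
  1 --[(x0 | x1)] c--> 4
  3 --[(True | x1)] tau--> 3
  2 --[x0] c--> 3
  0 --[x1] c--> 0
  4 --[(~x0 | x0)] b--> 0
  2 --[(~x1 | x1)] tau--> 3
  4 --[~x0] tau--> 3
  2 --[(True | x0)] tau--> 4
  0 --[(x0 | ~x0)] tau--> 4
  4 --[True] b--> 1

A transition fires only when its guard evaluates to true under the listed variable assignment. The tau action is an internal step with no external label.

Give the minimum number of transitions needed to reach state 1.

BFS to 1:
  depth 0: {0}
  depth 1: {4}
  depth 2: {1}
1 enters at depth 2; path tau·b

Answer: 2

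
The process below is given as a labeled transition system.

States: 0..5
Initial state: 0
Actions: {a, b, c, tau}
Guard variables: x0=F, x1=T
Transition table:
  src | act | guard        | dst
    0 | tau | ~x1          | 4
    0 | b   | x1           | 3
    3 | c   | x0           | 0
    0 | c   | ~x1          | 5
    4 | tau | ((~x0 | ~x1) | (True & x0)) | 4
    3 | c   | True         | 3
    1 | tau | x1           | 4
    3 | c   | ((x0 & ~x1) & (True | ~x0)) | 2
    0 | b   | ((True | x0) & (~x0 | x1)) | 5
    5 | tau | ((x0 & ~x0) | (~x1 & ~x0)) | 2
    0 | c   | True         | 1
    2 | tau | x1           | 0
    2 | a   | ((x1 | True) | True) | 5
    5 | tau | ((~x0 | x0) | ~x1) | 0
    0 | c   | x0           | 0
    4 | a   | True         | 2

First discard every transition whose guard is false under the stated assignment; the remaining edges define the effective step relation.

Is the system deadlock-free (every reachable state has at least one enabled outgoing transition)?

Answer: DEADLOCK-FREE

Trace:
Reachable = {0,1,2,3,4,5}
  0: b→3  b→5  c→1  [3 exit(s)]
  1: tau→4  [1 exit(s)]
  2: a→5  tau→0  [2 exit(s)]
  3: c→3  [1 exit(s)]
  4: a→2  tau→4  [2 exit(s)]
  5: tau→0  [1 exit(s)]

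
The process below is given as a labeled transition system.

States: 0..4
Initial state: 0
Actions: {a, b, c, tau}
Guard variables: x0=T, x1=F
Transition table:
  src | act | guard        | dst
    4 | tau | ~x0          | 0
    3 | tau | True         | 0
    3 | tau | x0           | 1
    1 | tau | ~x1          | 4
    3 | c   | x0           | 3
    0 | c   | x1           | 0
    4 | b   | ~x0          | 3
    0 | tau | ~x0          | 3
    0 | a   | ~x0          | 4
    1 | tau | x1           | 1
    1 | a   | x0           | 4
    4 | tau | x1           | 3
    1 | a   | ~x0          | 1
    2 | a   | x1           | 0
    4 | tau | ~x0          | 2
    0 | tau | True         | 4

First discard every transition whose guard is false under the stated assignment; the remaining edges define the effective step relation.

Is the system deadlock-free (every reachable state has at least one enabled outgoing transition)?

Answer: DEADLOCK at state 4

Analysis:
R = {0,4}
  0: tau→4  [deg 1]
  4: ∅  [STUCK]
trace reaching 4: tau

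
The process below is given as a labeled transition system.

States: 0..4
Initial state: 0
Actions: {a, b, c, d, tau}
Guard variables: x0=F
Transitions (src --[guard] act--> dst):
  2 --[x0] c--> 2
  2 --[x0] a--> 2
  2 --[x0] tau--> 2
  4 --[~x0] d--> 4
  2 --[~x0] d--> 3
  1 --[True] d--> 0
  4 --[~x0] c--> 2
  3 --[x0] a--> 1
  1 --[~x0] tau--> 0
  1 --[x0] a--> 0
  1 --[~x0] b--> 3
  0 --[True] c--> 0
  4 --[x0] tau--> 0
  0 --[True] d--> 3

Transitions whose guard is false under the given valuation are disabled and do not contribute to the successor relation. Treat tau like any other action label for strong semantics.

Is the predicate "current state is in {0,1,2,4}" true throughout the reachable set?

Answer: INVARIANT VIOLATED at state 3

Analysis:
Allowed set {0,1,2,4}
Reachable = {0,3}
  0: ✓
  3: ✗ unsafe
reach 3 via d — violates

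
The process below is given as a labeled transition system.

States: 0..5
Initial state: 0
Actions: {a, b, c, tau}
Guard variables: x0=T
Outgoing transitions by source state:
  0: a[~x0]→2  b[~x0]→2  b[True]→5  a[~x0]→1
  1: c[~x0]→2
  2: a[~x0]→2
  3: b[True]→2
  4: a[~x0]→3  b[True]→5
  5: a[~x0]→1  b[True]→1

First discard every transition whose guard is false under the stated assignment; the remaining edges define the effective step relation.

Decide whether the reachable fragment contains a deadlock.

Answer: DEADLOCK at state 1

Analysis:
Reachable = {0,1,5}
  0: b→5  [1 exit(s)]
  1: ∅  [no exit]
  5: b→1  [1 exit(s)]
Path to 1: b·b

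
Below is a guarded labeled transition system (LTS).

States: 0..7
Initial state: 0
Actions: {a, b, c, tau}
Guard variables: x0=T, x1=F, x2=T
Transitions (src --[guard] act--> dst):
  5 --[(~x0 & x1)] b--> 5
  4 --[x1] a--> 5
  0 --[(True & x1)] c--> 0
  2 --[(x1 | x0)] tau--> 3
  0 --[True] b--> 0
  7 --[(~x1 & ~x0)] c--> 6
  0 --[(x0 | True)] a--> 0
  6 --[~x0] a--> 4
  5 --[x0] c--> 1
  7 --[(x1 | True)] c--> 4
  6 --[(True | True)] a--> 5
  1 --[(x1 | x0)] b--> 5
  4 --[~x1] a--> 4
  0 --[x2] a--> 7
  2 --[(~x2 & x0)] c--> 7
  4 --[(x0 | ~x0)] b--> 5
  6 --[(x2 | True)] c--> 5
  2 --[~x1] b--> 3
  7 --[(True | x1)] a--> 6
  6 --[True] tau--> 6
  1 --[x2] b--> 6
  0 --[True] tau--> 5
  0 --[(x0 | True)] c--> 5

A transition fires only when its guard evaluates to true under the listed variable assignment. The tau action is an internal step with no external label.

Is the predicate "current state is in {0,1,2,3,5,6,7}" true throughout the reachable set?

Answer: INVARIANT VIOLATED at state 4

Analysis:
Safe = {0,1,2,3,5,6,7}
Reachable = {0,1,4,5,6,7}
  0: ok
  1: ok
  4: ✗ unsafe
  5: ok
  6: ok
  7: ok
reach 4 via a·c — violates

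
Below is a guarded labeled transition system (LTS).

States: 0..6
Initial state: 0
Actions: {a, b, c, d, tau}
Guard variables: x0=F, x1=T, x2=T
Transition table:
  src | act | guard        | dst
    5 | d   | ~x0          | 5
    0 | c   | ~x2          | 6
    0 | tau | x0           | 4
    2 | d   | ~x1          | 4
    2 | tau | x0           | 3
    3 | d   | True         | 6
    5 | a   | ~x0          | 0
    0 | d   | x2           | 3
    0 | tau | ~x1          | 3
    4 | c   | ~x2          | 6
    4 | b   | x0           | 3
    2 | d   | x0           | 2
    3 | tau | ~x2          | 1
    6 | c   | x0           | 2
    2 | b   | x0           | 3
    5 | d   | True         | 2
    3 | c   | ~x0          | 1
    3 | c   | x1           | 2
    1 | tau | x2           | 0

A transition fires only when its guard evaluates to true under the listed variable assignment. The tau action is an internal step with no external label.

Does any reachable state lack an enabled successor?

Answer: DEADLOCK at state 2

Working:
R = {0,1,2,3,6}
  0: d→3  [1 exit(s)]
  1: tau→0  [1 exit(s)]
  2: ∅  [STUCK]
  3: c→1  c→2  d→6  [3 exit(s)]
  6: ∅  [STUCK]
witness 2: d·c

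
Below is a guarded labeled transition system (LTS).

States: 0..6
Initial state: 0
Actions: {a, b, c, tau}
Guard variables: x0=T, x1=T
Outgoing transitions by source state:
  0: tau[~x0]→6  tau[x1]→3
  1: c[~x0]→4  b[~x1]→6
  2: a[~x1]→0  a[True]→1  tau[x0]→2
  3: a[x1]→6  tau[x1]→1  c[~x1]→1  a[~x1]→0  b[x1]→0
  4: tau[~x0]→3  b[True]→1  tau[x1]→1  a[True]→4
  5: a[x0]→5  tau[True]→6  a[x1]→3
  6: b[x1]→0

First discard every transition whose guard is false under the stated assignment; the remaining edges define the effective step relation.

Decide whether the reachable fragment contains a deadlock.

Reachable = {0,1,3,6}
  0: tau→3  [deg 1]
  1: ∅  [deadlock]
  3: a→6  b→0  tau→1  [deg 3]
  6: b→0  [deg 1]
witness 1: tau·tau

Answer: DEADLOCK at state 1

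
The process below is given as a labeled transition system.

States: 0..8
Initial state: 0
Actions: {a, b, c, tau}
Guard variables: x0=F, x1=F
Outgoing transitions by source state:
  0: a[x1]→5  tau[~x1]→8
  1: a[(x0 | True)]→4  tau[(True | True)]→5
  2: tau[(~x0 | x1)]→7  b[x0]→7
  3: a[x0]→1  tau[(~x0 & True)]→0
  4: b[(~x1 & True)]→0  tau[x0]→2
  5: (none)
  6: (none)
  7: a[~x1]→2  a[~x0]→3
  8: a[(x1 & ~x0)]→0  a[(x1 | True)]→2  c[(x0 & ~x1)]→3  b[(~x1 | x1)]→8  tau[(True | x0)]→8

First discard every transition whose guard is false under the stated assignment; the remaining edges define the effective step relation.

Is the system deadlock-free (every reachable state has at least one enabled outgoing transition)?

Answer: DEADLOCK-FREE

Analysis:
Reachable = {0,2,3,7,8}
  0: tau→8  [deg 1]
  2: tau→7  [deg 1]
  3: tau→0  [deg 1]
  7: a→2  a→3  [deg 2]
  8: a→2  b→8  tau→8  [deg 3]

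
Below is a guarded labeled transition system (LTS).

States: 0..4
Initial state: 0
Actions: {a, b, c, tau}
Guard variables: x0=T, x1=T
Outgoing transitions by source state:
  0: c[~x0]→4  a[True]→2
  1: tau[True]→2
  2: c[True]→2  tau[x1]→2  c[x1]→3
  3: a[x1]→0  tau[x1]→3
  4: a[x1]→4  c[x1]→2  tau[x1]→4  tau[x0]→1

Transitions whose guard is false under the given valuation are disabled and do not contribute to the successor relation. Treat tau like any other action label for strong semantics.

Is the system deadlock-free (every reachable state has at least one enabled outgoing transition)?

Answer: DEADLOCK-FREE

Trace:
Reach set: {0,2,3}
  0: a→2  [deg 1]
  2: c→2  c→3  tau→2  [deg 3]
  3: a→0  tau→3  [deg 2]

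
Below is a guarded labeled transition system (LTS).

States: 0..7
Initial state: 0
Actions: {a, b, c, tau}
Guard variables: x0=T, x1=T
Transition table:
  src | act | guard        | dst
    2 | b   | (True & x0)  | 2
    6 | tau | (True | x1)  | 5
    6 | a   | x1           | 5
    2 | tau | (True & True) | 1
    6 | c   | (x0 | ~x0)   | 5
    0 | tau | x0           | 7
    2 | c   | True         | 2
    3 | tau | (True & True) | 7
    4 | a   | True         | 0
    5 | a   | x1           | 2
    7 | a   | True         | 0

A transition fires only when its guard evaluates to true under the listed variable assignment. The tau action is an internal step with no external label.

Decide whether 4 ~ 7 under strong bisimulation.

Answer: BISIMILAR

Analysis:
Refine partition for ~:
  P[0] = {{0,1,2,3,4,5,6,7}}
  P[1] = {{0,3},{1},{2},{4,5,7},{6}}
  P[2] = {{0,3},{1},{2},{4,7},{5},{6}}
stable after 3 split(s): 6 block(s)
4∈{4,7}, 7∈{4,7}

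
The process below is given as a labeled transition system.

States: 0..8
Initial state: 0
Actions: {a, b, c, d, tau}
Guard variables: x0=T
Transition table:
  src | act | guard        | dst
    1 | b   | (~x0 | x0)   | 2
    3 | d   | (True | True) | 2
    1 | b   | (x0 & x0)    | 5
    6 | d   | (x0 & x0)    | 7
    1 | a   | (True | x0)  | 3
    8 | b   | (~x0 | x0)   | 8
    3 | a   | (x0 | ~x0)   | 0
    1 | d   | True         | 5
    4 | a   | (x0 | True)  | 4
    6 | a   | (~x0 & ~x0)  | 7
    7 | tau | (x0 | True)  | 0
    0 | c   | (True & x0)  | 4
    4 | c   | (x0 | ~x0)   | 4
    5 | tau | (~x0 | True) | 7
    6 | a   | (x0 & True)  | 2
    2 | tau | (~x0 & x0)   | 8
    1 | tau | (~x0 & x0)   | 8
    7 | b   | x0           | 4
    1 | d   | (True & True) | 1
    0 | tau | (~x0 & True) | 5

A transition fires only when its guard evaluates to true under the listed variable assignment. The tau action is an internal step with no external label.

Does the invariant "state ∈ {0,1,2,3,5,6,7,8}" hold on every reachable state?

Answer: INVARIANT VIOLATED at state 4

Working:
Safe = {0,1,2,3,5,6,7,8}
Reach set: {0,4}
  0: ok
  4: ✗ unsafe
witness against invariant: c → 4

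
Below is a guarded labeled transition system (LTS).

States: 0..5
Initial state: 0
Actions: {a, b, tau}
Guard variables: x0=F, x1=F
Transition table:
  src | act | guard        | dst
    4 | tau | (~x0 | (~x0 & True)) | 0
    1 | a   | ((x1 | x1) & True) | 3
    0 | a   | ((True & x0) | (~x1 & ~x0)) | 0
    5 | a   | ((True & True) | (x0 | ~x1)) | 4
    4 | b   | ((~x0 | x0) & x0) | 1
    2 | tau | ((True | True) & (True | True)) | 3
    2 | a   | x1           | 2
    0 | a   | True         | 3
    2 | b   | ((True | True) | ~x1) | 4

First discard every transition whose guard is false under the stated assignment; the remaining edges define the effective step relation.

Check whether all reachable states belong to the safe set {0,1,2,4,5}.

Safe = {0,1,2,4,5}
R = {0,3}
  0: safe
  3: VIOLATES
witness against invariant: a → 3

Answer: INVARIANT VIOLATED at state 3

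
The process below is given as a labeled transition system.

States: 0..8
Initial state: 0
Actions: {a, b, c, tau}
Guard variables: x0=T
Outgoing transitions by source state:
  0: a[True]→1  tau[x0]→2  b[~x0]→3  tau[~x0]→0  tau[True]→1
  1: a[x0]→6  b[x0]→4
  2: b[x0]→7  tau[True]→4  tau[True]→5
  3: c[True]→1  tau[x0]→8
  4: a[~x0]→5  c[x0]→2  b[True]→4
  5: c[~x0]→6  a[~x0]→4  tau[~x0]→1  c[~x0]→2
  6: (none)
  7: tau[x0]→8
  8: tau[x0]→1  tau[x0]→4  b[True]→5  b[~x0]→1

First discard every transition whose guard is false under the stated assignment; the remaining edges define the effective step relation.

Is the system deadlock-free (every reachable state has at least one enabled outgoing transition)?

Reach set: {0,1,2,4,5,6,7,8}
  0: a→1  tau→1  tau→2  [deg 3]
  1: a→6  b→4  [deg 2]
  2: b→7  tau→4  tau→5  [deg 3]
  4: b→4  c→2  [deg 2]
  5: ∅  [deadlock]
  6: ∅  [deadlock]
  7: tau→8  [deg 1]
  8: b→5  tau→1  tau→4  [deg 3]
Path to 5: tau·tau

Answer: DEADLOCK at state 5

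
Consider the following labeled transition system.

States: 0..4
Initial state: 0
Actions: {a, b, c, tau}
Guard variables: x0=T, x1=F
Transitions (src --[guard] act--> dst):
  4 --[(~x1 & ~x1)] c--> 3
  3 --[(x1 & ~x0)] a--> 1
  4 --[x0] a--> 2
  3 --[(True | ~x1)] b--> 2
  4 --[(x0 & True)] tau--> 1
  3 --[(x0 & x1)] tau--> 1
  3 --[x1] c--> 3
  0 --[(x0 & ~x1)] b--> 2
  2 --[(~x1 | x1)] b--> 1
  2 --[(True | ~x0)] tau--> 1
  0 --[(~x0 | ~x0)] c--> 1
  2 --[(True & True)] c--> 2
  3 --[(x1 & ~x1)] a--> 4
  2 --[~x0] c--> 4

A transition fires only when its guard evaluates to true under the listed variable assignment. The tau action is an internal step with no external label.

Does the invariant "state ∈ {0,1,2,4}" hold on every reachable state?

Inv-set: {0,1,2,4}
R = {0,1,2}
  0: ✓
  1: ✓
  2: ✓

Answer: INVARIANT HOLDS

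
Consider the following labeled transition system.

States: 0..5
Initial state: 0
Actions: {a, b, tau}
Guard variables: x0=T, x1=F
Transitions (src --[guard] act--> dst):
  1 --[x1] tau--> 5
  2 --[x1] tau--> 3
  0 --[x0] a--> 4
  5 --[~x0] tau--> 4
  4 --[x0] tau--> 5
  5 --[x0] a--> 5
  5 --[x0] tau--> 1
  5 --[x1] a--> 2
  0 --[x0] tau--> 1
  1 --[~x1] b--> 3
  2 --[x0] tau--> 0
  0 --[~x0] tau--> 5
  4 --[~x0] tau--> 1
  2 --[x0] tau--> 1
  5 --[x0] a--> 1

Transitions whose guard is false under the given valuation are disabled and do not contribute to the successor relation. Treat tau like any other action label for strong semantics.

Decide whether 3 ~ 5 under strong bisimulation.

Refine partition for ~:
  P[0] = {{0,1,2,3,4,5}}
  P[1] = {{0,5},{1},{2,4},{3}}
  P[2] = {{0},{1},{2},{3},{4},{5}}
Fixed point at round 3; 6 class(es).
class of 3: {3}; class of 5: {5}

Answer: NOT BISIMILAR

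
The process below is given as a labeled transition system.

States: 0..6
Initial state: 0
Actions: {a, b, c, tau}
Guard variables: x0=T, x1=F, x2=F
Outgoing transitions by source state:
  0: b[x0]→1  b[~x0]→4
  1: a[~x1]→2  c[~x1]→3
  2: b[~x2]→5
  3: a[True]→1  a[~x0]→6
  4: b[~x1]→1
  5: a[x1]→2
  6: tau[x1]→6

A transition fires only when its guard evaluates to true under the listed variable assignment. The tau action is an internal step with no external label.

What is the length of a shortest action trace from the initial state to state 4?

BFS to 4:
  L0 = {0}
  L1 = {1}
  L2 = {2,3}
  L3 = {5}
4 never appears.

Answer: UNREACHABLE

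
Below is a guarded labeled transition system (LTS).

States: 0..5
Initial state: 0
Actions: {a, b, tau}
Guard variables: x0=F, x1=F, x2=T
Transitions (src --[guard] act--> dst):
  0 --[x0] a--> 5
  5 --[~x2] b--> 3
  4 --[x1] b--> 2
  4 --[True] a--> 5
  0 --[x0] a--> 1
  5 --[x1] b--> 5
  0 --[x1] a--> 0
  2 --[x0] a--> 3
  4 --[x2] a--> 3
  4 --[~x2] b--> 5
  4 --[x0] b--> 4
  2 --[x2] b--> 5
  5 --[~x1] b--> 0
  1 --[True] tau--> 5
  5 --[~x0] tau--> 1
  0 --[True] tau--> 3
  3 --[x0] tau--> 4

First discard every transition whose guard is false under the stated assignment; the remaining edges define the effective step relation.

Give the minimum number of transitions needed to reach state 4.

BFS to 4:
  Layer 0: {0}
  Layer 1: {3}
4 never appears.

Answer: UNREACHABLE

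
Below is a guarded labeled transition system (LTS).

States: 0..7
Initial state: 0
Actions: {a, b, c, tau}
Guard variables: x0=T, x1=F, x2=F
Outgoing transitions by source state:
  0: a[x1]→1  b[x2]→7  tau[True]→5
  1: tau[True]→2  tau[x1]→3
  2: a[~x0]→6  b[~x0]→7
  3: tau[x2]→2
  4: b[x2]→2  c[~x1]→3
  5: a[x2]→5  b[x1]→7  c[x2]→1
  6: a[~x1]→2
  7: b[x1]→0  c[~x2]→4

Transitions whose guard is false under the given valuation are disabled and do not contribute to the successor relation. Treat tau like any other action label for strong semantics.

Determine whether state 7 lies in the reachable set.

Answer: UNREACHABLE

Analysis:
After dropping false guards: 5 live edges.
depth 0: {0}
depth 1: {5}  now seen {0,5}
Reachable = {0,5}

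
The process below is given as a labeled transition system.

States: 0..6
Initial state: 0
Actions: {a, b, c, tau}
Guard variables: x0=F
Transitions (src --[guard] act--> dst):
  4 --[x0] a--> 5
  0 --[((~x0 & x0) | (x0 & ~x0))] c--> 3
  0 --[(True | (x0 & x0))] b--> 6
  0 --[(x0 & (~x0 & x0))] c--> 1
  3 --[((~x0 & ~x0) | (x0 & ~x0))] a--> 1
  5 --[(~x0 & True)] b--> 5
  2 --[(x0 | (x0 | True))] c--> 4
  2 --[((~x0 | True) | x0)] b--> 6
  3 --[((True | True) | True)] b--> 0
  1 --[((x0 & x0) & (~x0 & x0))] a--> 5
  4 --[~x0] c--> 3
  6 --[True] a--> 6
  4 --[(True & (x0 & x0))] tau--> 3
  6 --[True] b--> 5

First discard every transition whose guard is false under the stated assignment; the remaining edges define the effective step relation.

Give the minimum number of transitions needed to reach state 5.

BFS to 5:
  Layer 0: {0}
  Layer 1: {6}
  Layer 2: {5}
depth(5)=2, e.g. b·b

Answer: 2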